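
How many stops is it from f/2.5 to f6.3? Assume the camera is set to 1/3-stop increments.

2 2/3 stops

f/2.5 → f/2.8 → f/3.2 → f/3.5 → f/4 → f/4.5 → f/5 → f/5.6 → f/6.3 — count the steps: 8 third-stops = 2 2/3 stops.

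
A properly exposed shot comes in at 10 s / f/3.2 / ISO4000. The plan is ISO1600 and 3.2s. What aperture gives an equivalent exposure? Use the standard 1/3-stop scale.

ISO: 4000 → 3200 → 2500 → 2000 → 1600 — 1 1/3 stops lower (darker).
Shutter speed: 10 → 8 → 6 → 5 → 4 → 3.2 — 1 2/3 stops shorter (darker).
Net change so far: 3 stops darker. Offset with the aperture: f/3.2 → f/2.8 → f/2.5 → f/2.2 → f/2 → f/1.8 → f/1.6 → f/1.4 → f/1.2 → f/1.1.

f/1.1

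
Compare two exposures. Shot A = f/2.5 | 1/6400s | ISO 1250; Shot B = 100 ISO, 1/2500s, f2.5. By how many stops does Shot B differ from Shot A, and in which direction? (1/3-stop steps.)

2 1/3 stops darker

Aperture: unchanged.
Shutter speed: 1/6400 → 1/5000 → 1/4000 → 1/3200 → 1/2500 — 1 1/3 stops longer (brighter).
ISO: 1250 → 1000 → 800 → 640 → 500 → 400 → 320 → 250 → 200 → 160 → 125 → 100 — 3 2/3 stops lower (darker).
Net: +1 1/3 −3 2/3 = −2 1/3 stops.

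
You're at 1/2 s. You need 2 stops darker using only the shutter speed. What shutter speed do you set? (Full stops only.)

1/8s

Shutter speed: 1/2 → 1/4 → 1/8 — 2 stops shorter (darker).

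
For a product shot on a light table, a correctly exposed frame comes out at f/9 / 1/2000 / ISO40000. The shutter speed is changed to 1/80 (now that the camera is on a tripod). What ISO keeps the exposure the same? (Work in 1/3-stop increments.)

ISO 1600

Shutter speed: 1/2000 → 1/1600 → 1/1250 → 1/1000 → 1/800 → 1/640 → 1/500 → 1/400 → 1/320 → 1/250 → 1/200 → 1/160 → 1/125 → 1/100 → 1/80 — 4 2/3 stops slower (brighter).
Need 4 2/3 stops darker from the ISO: 40000 → 32000 → 25600 → 20000 → 16000 → 12800 → 10000 → 8000 → 6400 → 5000 → 4000 → 3200 → 2500 → 2000 → 1600.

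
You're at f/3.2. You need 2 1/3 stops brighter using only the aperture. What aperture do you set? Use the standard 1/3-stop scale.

Aperture: f/3.2 → f/2.8 → f/2.5 → f/2.2 → f/2 → f/1.8 → f/1.6 → f/1.4 — 2 1/3 stops larger aperture (brighter).

f/1.4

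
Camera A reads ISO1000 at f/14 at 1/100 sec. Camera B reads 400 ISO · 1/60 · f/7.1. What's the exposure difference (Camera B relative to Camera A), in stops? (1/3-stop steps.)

Aperture: f/14 → f/13 → f/11 → f/10 → f/9 → f/8 → f/7.1 — 2 stops larger aperture (brighter).
Shutter speed: 1/100 → 1/80 → 1/60 — 2/3 stop slower (brighter).
ISO: 1000 → 800 → 640 → 500 → 400 — 1 1/3 stops lower (darker).
Net: +2 +2/3 −1 1/3 = +1 1/3 stops.

1 1/3 stops brighter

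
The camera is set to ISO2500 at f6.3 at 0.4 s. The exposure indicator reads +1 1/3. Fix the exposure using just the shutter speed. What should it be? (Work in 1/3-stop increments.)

Overexposed by 1 1/3 stops → need 1 1/3 stops darker.
Shutter speed: 0.4 → 0.3 → 1/4 → 1/5 → 1/6.

1/6s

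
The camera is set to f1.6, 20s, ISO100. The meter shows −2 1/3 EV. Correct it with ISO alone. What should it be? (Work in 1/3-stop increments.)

ISO 500

Underexposed by 2 1/3 stops → need 2 1/3 stops brighter.
ISO: 100 → 125 → 160 → 200 → 250 → 320 → 400 → 500.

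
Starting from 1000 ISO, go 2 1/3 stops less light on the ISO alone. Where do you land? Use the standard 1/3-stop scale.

ISO 200

ISO: 1000 → 800 → 640 → 500 → 400 → 320 → 250 → 200 — 2 1/3 stops dropped (darker).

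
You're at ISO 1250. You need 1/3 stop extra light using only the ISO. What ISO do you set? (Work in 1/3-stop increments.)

ISO 1600

ISO: 1250 → 1600 — 1/3 stop higher (brighter).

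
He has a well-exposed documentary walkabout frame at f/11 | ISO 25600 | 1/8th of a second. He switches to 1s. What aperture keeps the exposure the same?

Shutter speed: 1/8 → 1/4 → 1/2 → 1 — 3 stops slower (brighter).
Need 3 stops darker from the aperture: f/11 → f/16 → f/22 → f/32.

f/32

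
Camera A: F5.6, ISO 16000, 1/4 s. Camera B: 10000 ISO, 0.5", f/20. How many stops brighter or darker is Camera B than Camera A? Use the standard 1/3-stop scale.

3 1/3 stops darker

Aperture: f/5.6 → f/6.3 → f/7.1 → f/8 → f/9 → f/10 → f/11 → f/13 → f/14 → f/16 → f/18 → f/20 — 3 2/3 stops stopped down (darker).
Shutter speed: 1/4 → 0.3 → 0.4 → 0.5 — 1 stop slower (brighter).
ISO: 16000 → 12800 → 10000 — 2/3 stop lower (darker).
Net: −3 2/3 +1 −2/3 = −3 1/3 stops.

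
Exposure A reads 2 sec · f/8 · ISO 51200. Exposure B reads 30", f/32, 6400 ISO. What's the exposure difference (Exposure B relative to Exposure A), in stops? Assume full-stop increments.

3 stops darker

Aperture: f/8 → f/11 → f/16 → f/22 → f/32 — 4 stops narrower (darker).
Shutter speed: 2 → 4 → 8 → 15 → 30 — 4 stops slower (brighter).
ISO: 51200 → 25600 → 12800 → 6400 — 3 stops dropped (darker).
Net: −4 +4 −3 = −3 stops.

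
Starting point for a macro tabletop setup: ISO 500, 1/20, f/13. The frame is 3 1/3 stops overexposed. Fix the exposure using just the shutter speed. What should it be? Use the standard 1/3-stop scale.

Overexposed by 3 1/3 stops → need 3 1/3 stops darker.
Shutter speed: 1/20 → 1/25 → 1/30 → 1/40 → 1/50 → 1/60 → 1/80 → 1/100 → 1/125 → 1/160 → 1/200.

1/200s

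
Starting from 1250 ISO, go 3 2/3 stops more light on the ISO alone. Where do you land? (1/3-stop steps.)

ISO 16000

ISO: 1250 → 1600 → 2000 → 2500 → 3200 → 4000 → 5000 → 6400 → 8000 → 10000 → 12800 → 16000 — 3 2/3 stops raised (brighter).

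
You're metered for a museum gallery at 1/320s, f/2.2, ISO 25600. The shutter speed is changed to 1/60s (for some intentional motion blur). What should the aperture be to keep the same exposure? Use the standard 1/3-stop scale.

Shutter speed: 1/320 → 1/250 → 1/200 → 1/160 → 1/125 → 1/100 → 1/80 → 1/60 — 2 1/3 stops longer (brighter).
Need 2 1/3 stops darker from the aperture: f/2.2 → f/2.5 → f/2.8 → f/3.2 → f/3.5 → f/4 → f/4.5 → f/5.

f/5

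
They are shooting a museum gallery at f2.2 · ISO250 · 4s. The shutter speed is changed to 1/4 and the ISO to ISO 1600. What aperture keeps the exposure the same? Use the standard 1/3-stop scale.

Shutter speed: 4 → 3.2 → 2.5 → 2 → 1.6 → 1.3 → 1 → 0.8 → 0.6 → 0.5 → 0.4 → 0.3 → 1/4 — 4 stops shorter (darker).
ISO: 250 → 320 → 400 → 500 → 640 → 800 → 1000 → 1250 → 1600 — 2 2/3 stops higher (brighter).
Net change so far: 1 1/3 stops darker. Offset with the aperture: f/2.2 → f/2 → f/1.8 → f/1.6 → f/1.4.

f/1.4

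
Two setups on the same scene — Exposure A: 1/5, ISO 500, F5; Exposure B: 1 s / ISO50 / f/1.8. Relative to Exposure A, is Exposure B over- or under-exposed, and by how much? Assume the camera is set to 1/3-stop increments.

2 stops brighter

Aperture: f/5 → f/4.5 → f/4 → f/3.5 → f/3.2 → f/2.8 → f/2.5 → f/2.2 → f/2 → f/1.8 — 3 stops wider (brighter).
Shutter speed: 1/5 → 1/4 → 0.3 → 0.4 → 0.5 → 0.6 → 0.8 → 1 — 2 1/3 stops longer (brighter).
ISO: 500 → 400 → 320 → 250 → 200 → 160 → 125 → 100 → 80 → 64 → 50 — 3 1/3 stops dropped (darker).
Net: +3 +2 1/3 −3 1/3 = +2 stops.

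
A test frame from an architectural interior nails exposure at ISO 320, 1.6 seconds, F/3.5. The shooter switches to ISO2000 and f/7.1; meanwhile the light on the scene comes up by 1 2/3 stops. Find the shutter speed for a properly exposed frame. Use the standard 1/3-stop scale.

0.3 s

Scene light: 1 2/3 stops brighter.
ISO: 320 → 400 → 500 → 640 → 800 → 1000 → 1250 → 1600 → 2000 — 2 2/3 stops raised (brighter).
Aperture: f/3.5 → f/4 → f/4.5 → f/5 → f/5.6 → f/6.3 → f/7.1 — 2 stops narrower (darker).
Net so far: 2 1/3 stops brighter. Shutter speed: 1.6 → 1.3 → 1 → 0.8 → 0.6 → 0.5 → 0.4 → 0.3.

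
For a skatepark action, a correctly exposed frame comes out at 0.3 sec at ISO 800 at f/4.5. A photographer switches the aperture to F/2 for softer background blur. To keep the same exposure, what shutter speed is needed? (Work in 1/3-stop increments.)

Aperture: f/4.5 → f/4 → f/3.5 → f/3.2 → f/2.8 → f/2.5 → f/2.2 → f/2 — 2 1/3 stops opened up (brighter).
Need 2 1/3 stops darker from the shutter speed: 0.3 → 1/4 → 1/5 → 1/6 → 1/8 → 1/10 → 1/13 → 1/15.

1/15s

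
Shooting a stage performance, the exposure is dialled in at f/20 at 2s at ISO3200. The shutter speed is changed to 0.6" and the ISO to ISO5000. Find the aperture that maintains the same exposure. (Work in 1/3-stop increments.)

f/14

Shutter speed: 2 → 1.6 → 1.3 → 1 → 0.8 → 0.6 — 1 2/3 stops faster (darker).
ISO: 3200 → 4000 → 5000 — 2/3 stop higher (brighter).
Net change so far: 1 stop darker. Offset with the aperture: f/20 → f/18 → f/16 → f/14.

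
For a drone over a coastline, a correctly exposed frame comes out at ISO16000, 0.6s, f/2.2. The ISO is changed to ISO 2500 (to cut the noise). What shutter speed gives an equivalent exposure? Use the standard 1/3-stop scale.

4 s

ISO: 16000 → 12800 → 10000 → 8000 → 6400 → 5000 → 4000 → 3200 → 2500 — 2 2/3 stops dropped (darker).
Need 2 2/3 stops brighter from the shutter speed: 0.6 → 0.8 → 1 → 1.3 → 1.6 → 2 → 2.5 → 3.2 → 4.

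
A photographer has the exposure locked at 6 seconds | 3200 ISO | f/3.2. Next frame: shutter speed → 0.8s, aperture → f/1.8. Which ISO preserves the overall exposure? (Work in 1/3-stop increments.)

ISO 8000

Shutter speed: 6 → 5 → 4 → 3.2 → 2.5 → 2 → 1.6 → 1.3 → 1 → 0.8 — 3 stops shorter (darker).
Aperture: f/3.2 → f/2.8 → f/2.5 → f/2.2 → f/2 → f/1.8 — 1 2/3 stops larger aperture (brighter).
Net change so far: 1 1/3 stops darker. Offset with the ISO: 3200 → 4000 → 5000 → 6400 → 8000.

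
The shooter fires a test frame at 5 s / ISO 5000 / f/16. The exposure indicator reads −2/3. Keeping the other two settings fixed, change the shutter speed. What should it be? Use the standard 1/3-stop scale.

Underexposed by 2/3 stop → need 2/3 stop brighter.
Shutter speed: 5 → 6 → 8.

8 s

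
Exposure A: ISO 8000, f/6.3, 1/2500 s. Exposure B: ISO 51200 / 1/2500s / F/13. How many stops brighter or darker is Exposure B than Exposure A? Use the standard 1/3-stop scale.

Aperture: f/6.3 → f/7.1 → f/8 → f/9 → f/10 → f/11 → f/13 — 2 stops smaller aperture (darker).
Shutter speed: unchanged.
ISO: 8000 → 10000 → 12800 → 16000 → 20000 → 25600 → 32000 → 40000 → 51200 — 2 2/3 stops raised (brighter).
Net: −2 +2 2/3 = +2/3 stops.

2/3 stop brighter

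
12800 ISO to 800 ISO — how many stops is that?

12800 → 6400 → 3200 → 1600 → 800 — count the steps: 4 stops.

4 stops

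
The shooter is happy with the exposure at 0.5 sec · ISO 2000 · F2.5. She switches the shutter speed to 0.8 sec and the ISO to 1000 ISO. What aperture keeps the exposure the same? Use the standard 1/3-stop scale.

Shutter speed: 0.5 → 0.6 → 0.8 — 2/3 stop slower (brighter).
ISO: 2000 → 1600 → 1250 → 1000 — 1 stop dropped (darker).
Net change so far: 1/3 stop darker. Offset with the aperture: f/2.5 → f/2.2.

f/2.2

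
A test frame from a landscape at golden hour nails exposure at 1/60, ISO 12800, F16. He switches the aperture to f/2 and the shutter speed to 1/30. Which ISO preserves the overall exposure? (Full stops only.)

ISO 100

Aperture: f/16 → f/11 → f/8 → f/5.6 → f/4 → f/2.8 → f/2 — 6 stops wider (brighter).
Shutter speed: 1/60 → 1/30 — 1 stop slower (brighter).
Net change so far: 7 stops brighter. Offset with the ISO: 12800 → 6400 → 3200 → 1600 → 800 → 400 → 200 → 100.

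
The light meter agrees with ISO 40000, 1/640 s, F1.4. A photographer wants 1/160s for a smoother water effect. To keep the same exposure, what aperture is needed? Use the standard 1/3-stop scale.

f/2.8

Shutter speed: 1/640 → 1/500 → 1/400 → 1/320 → 1/250 → 1/200 → 1/160 — 2 stops slower (brighter).
Need 2 stops darker from the aperture: f/1.4 → f/1.6 → f/1.8 → f/2 → f/2.2 → f/2.5 → f/2.8.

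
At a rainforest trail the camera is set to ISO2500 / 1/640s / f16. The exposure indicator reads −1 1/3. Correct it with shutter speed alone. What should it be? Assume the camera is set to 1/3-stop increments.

Underexposed by 1 1/3 stops → need 1 1/3 stops brighter.
Shutter speed: 1/640 → 1/500 → 1/400 → 1/320 → 1/250.

1/250s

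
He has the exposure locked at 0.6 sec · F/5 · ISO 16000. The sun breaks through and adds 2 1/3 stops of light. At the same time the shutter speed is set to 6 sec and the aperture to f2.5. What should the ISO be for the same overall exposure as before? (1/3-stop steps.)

Scene light: 2 1/3 stops brighter.
Shutter speed: 0.6 → 0.8 → 1 → 1.3 → 1.6 → 2 → 2.5 → 3.2 → 4 → 5 → 6 — 3 1/3 stops slower (brighter).
Aperture: f/5 → f/4.5 → f/4 → f/3.5 → f/3.2 → f/2.8 → f/2.5 — 2 stops larger aperture (brighter).
Net so far: 7 2/3 stops brighter. ISO: 16000 → 12800 → 10000 → 8000 → 6400 → 5000 → 4000 → 3200 → 2500 → 2000 → 1600 → 1250 → 1000 → 800 → 640 → 500 → 400 → 320 → 250 → 200 → 160 → 125 → 100 → 80.

ISO 80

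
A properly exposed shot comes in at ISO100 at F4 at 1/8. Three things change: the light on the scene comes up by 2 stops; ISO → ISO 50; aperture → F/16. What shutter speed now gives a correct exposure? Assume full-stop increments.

1 s

Scene light: 2 stops brighter.
ISO: 100 → 50 — 1 stop lower (darker).
Aperture: f/4 → f/5.6 → f/8 → f/11 → f/16 — 4 stops smaller aperture (darker).
Net so far: 3 stops darker. Shutter speed: 1/8 → 1/4 → 1/2 → 1.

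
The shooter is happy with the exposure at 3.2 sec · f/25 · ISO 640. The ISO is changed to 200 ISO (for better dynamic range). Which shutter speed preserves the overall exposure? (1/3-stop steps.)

ISO: 640 → 500 → 400 → 320 → 250 → 200 — 1 2/3 stops dropped (darker).
Need 1 2/3 stops brighter from the shutter speed: 3.2 → 4 → 5 → 6 → 8 → 10.

10 s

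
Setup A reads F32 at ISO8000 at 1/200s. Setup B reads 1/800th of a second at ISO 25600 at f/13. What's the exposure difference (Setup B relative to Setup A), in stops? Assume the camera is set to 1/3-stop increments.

Aperture: f/32 → f/29 → f/25 → f/22 → f/20 → f/18 → f/16 → f/14 → f/13 — 2 2/3 stops opened up (brighter).
Shutter speed: 1/200 → 1/250 → 1/320 → 1/400 → 1/500 → 1/640 → 1/800 — 2 stops shorter (darker).
ISO: 8000 → 10000 → 12800 → 16000 → 20000 → 25600 — 1 2/3 stops higher (brighter).
Net: +2 2/3 −2 +1 2/3 = +2 1/3 stops.

2 1/3 stops brighter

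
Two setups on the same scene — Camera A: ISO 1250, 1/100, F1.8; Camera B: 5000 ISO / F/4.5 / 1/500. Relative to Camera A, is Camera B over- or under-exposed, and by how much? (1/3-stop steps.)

Aperture: f/1.8 → f/2 → f/2.2 → f/2.5 → f/2.8 → f/3.2 → f/3.5 → f/4 → f/4.5 — 2 2/3 stops smaller aperture (darker).
Shutter speed: 1/100 → 1/125 → 1/160 → 1/200 → 1/250 → 1/320 → 1/400 → 1/500 — 2 1/3 stops faster (darker).
ISO: 1250 → 1600 → 2000 → 2500 → 3200 → 4000 → 5000 — 2 stops higher (brighter).
Net: −2 2/3 −2 1/3 +2 = −3 stops.

3 stops darker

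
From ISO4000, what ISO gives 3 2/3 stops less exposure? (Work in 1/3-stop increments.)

ISO: 4000 → 3200 → 2500 → 2000 → 1600 → 1250 → 1000 → 800 → 640 → 500 → 400 → 320 — 3 2/3 stops dropped (darker).

ISO 320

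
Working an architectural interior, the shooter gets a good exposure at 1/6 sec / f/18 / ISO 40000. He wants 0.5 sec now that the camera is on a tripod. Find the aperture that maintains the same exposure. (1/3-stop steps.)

f/32

Shutter speed: 1/6 → 1/5 → 1/4 → 0.3 → 0.4 → 0.5 — 1 2/3 stops longer (brighter).
Need 1 2/3 stops darker from the aperture: f/18 → f/20 → f/22 → f/25 → f/29 → f/32.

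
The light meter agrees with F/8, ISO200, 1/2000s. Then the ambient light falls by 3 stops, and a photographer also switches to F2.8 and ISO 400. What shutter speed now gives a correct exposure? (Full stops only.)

1/4000s

Scene light: 3 stops darker.
Aperture: f/8 → f/5.6 → f/4 → f/2.8 — 3 stops wider (brighter).
ISO: 200 → 400 — 1 stop higher (brighter).
Net so far: 1 stop brighter. Shutter speed: 1/2000 → 1/4000.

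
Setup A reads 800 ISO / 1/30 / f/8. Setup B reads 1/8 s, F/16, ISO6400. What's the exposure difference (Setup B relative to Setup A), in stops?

Aperture: f/8 → f/11 → f/16 — 2 stops narrower (darker).
Shutter speed: 1/30 → 1/15 → 1/8 — 2 stops slower (brighter).
ISO: 800 → 1600 → 3200 → 6400 — 3 stops raised (brighter).
Net: −2 +2 +3 = +3 stops.

3 stops brighter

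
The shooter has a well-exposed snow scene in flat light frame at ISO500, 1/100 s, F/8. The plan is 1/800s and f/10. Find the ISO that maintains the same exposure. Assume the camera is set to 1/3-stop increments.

Shutter speed: 1/100 → 1/125 → 1/160 → 1/200 → 1/250 → 1/320 → 1/400 → 1/500 → 1/640 → 1/800 — 3 stops shorter (darker).
Aperture: f/8 → f/9 → f/10 — 2/3 stop smaller aperture (darker).
Net change so far: 3 2/3 stops darker. Offset with the ISO: 500 → 640 → 800 → 1000 → 1250 → 1600 → 2000 → 2500 → 3200 → 4000 → 5000 → 6400.

ISO 6400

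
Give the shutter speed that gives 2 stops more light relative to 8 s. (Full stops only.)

Shutter speed: 8 → 15 → 30 — 2 stops longer (brighter).

30 s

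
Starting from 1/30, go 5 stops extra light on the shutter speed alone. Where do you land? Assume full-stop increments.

Shutter speed: 1/30 → 1/15 → 1/8 → 1/4 → 1/2 → 1 — 5 stops slower (brighter).

1 s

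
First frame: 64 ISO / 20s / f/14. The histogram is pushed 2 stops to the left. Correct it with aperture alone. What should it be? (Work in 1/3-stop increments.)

Underexposed by 2 stops → need 2 stops brighter.
Aperture: f/14 → f/13 → f/11 → f/10 → f/9 → f/8 → f/7.1.

f/7.1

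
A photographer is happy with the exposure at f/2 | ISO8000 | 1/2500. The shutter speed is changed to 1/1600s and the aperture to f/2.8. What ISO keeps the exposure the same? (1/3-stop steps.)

Shutter speed: 1/2500 → 1/2000 → 1/1600 — 2/3 stop slower (brighter).
Aperture: f/2 → f/2.2 → f/2.5 → f/2.8 — 1 stop narrower (darker).
Net change so far: 1/3 stop darker. Offset with the ISO: 8000 → 10000.

ISO 10000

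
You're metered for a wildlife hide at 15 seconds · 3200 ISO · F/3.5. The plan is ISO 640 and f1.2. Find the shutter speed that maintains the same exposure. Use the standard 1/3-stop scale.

ISO: 3200 → 2500 → 2000 → 1600 → 1250 → 1000 → 800 → 640 — 2 1/3 stops lower (darker).
Aperture: f/3.5 → f/3.2 → f/2.8 → f/2.5 → f/2.2 → f/2 → f/1.8 → f/1.6 → f/1.4 → f/1.2 — 3 stops larger aperture (brighter).
Net change so far: 2/3 stop brighter. Offset with the shutter speed: 15 → 13 → 10.

10 s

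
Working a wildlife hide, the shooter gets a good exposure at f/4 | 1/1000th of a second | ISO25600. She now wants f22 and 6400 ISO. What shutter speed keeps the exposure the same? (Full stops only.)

1/8s

Aperture: f/4 → f/5.6 → f/8 → f/11 → f/16 → f/22 — 5 stops narrower (darker).
ISO: 25600 → 12800 → 6400 — 2 stops lower (darker).
Net change so far: 7 stops darker. Offset with the shutter speed: 1/1000 → 1/500 → 1/250 → 1/125 → 1/60 → 1/30 → 1/15 → 1/8.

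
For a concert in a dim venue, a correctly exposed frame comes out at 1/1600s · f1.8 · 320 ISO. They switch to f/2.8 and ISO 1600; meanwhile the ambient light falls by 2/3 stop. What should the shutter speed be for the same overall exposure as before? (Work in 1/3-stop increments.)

Scene light: 2/3 stop darker.
Aperture: f/1.8 → f/2 → f/2.2 → f/2.5 → f/2.8 — 1 1/3 stops smaller aperture (darker).
ISO: 320 → 400 → 500 → 640 → 800 → 1000 → 1250 → 1600 — 2 1/3 stops higher (brighter).
Net so far: 1/3 stop brighter. Shutter speed: 1/1600 → 1/2000.

1/2000s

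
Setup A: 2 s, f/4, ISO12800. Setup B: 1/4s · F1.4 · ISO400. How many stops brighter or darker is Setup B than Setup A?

Aperture: f/4 → f/2.8 → f/2 → f/1.4 — 3 stops larger aperture (brighter).
Shutter speed: 2 → 1 → 1/2 → 1/4 — 3 stops shorter (darker).
ISO: 12800 → 6400 → 3200 → 1600 → 800 → 400 — 5 stops lower (darker).
Net: +3 −3 −5 = −5 stops.

5 stops darker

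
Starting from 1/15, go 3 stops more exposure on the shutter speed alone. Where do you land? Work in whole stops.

Shutter speed: 1/15 → 1/8 → 1/4 → 1/2 — 3 stops longer (brighter).

1/2s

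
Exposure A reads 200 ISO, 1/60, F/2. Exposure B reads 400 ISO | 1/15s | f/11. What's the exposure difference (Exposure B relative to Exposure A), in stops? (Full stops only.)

Aperture: f/2 → f/2.8 → f/4 → f/5.6 → f/8 → f/11 — 5 stops narrower (darker).
Shutter speed: 1/60 → 1/30 → 1/15 — 2 stops slower (brighter).
ISO: 200 → 400 — 1 stop raised (brighter).
Net: −5 +2 +1 = −2 stops.

2 stops darker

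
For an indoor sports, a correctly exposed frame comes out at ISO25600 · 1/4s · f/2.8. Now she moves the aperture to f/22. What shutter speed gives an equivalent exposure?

15 s

Aperture: f/2.8 → f/4 → f/5.6 → f/8 → f/11 → f/16 → f/22 — 6 stops stopped down (darker).
Need 6 stops brighter from the shutter speed: 1/4 → 1/2 → 1 → 2 → 4 → 8 → 15.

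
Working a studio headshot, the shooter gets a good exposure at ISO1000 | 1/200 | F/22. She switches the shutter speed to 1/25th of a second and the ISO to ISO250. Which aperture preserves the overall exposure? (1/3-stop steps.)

Shutter speed: 1/200 → 1/160 → 1/125 → 1/100 → 1/80 → 1/60 → 1/50 → 1/40 → 1/30 → 1/25 — 3 stops slower (brighter).
ISO: 1000 → 800 → 640 → 500 → 400 → 320 → 250 — 2 stops dropped (darker).
Net change so far: 1 stop brighter. Offset with the aperture: f/22 → f/25 → f/29 → f/32.

f/32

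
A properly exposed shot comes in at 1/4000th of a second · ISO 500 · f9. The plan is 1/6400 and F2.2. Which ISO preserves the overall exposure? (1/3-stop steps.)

Shutter speed: 1/4000 → 1/5000 → 1/6400 — 2/3 stop shorter (darker).
Aperture: f/9 → f/8 → f/7.1 → f/6.3 → f/5.6 → f/5 → f/4.5 → f/4 → f/3.5 → f/3.2 → f/2.8 → f/2.5 → f/2.2 — 4 stops larger aperture (brighter).
Net change so far: 3 1/3 stops brighter. Offset with the ISO: 500 → 400 → 320 → 250 → 200 → 160 → 125 → 100 → 80 → 64 → 50.

ISO 50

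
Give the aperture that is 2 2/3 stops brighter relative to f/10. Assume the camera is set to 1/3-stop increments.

Aperture: f/10 → f/9 → f/8 → f/7.1 → f/6.3 → f/5.6 → f/5 → f/4.5 → f/4 — 2 2/3 stops opened up (brighter).

f/4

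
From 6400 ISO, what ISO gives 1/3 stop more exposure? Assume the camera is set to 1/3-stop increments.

ISO 8000

ISO: 6400 → 8000 — 1/3 stop higher (brighter).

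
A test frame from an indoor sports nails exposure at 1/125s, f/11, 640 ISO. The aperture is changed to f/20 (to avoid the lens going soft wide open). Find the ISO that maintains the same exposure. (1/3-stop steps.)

ISO 2000

Aperture: f/11 → f/13 → f/14 → f/16 → f/18 → f/20 — 1 2/3 stops narrower (darker).
Need 1 2/3 stops brighter from the ISO: 640 → 800 → 1000 → 1250 → 1600 → 2000.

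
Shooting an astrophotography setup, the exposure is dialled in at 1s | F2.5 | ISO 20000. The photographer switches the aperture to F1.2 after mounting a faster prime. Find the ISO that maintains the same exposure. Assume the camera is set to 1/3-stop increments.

ISO 5000

Aperture: f/2.5 → f/2.2 → f/2 → f/1.8 → f/1.6 → f/1.4 → f/1.2 — 2 stops wider (brighter).
Need 2 stops darker from the ISO: 20000 → 16000 → 12800 → 10000 → 8000 → 6400 → 5000.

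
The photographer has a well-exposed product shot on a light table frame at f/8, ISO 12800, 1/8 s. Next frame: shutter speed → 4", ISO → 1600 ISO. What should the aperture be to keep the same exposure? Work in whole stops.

f/16

Shutter speed: 1/8 → 1/4 → 1/2 → 1 → 2 → 4 — 5 stops longer (brighter).
ISO: 12800 → 6400 → 3200 → 1600 — 3 stops lower (darker).
Net change so far: 2 stops brighter. Offset with the aperture: f/8 → f/11 → f/16.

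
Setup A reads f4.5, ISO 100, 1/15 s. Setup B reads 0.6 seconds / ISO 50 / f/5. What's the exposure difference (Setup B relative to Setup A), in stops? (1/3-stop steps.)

Aperture: f/4.5 → f/5 — 1/3 stop stopped down (darker).
Shutter speed: 1/15 → 1/13 → 1/10 → 1/8 → 1/6 → 1/5 → 1/4 → 0.3 → 0.4 → 0.5 → 0.6 — 3 1/3 stops slower (brighter).
ISO: 100 → 80 → 64 → 50 — 1 stop dropped (darker).
Net: −1/3 +3 1/3 −1 = +2 stops.

2 stops brighter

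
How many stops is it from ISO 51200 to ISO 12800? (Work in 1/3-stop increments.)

51200 → 40000 → 32000 → 25600 → 20000 → 16000 → 12800 — count the steps: 6 third-stops = 2 stops.

2 stops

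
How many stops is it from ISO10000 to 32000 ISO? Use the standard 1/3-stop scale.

1 2/3 stops

10000 → 12800 → 16000 → 20000 → 25600 → 32000 — count the steps: 5 third-stops = 1 2/3 stops.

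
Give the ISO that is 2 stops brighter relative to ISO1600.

ISO: 1600 → 3200 → 6400 — 2 stops higher (brighter).

ISO 6400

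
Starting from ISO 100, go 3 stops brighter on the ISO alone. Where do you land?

ISO 800

ISO: 100 → 200 → 400 → 800 — 3 stops higher (brighter).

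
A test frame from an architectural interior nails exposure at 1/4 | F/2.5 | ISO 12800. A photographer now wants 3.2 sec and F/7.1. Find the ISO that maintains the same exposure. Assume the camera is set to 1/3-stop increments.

ISO 8000

Shutter speed: 1/4 → 0.3 → 0.4 → 0.5 → 0.6 → 0.8 → 1 → 1.3 → 1.6 → 2 → 2.5 → 3.2 — 3 2/3 stops slower (brighter).
Aperture: f/2.5 → f/2.8 → f/3.2 → f/3.5 → f/4 → f/4.5 → f/5 → f/5.6 → f/6.3 → f/7.1 — 3 stops narrower (darker).
Net change so far: 2/3 stop brighter. Offset with the ISO: 12800 → 10000 → 8000.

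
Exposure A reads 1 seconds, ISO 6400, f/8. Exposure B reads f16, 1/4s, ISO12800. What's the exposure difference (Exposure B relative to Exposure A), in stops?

3 stops darker

Aperture: f/8 → f/11 → f/16 — 2 stops narrower (darker).
Shutter speed: 1 → 1/2 → 1/4 — 2 stops shorter (darker).
ISO: 6400 → 12800 — 1 stop higher (brighter).
Net: −2 −2 +1 = −3 stops.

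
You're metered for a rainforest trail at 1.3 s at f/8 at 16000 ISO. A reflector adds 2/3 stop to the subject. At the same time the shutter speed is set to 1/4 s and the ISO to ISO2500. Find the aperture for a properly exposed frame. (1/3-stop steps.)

f/1.8

Scene light: 2/3 stop brighter.
Shutter speed: 1.3 → 1 → 0.8 → 0.6 → 0.5 → 0.4 → 0.3 → 1/4 — 2 1/3 stops shorter (darker).
ISO: 16000 → 12800 → 10000 → 8000 → 6400 → 5000 → 4000 → 3200 → 2500 — 2 2/3 stops lower (darker).
Net so far: 4 1/3 stops darker. Aperture: f/8 → f/7.1 → f/6.3 → f/5.6 → f/5 → f/4.5 → f/4 → f/3.5 → f/3.2 → f/2.8 → f/2.5 → f/2.2 → f/2 → f/1.8.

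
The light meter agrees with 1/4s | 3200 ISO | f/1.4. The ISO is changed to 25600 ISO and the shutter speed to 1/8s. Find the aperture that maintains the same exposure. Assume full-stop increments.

ISO: 3200 → 6400 → 12800 → 25600 — 3 stops higher (brighter).
Shutter speed: 1/4 → 1/8 — 1 stop shorter (darker).
Net change so far: 2 stops brighter. Offset with the aperture: f/1.4 → f/2 → f/2.8.

f/2.8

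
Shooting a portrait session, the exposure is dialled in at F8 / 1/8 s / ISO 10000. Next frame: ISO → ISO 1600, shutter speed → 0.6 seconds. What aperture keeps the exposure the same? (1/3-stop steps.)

f/7.1

ISO: 10000 → 8000 → 6400 → 5000 → 4000 → 3200 → 2500 → 2000 → 1600 — 2 2/3 stops lower (darker).
Shutter speed: 1/8 → 1/6 → 1/5 → 1/4 → 0.3 → 0.4 → 0.5 → 0.6 — 2 1/3 stops longer (brighter).
Net change so far: 1/3 stop darker. Offset with the aperture: f/8 → f/7.1.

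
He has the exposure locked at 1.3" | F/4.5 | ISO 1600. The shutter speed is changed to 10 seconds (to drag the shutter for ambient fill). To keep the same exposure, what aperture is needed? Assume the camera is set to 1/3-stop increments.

f/13

Shutter speed: 1.3 → 1.6 → 2 → 2.5 → 3.2 → 4 → 5 → 6 → 8 → 10 — 3 stops longer (brighter).
Need 3 stops darker from the aperture: f/4.5 → f/5 → f/5.6 → f/6.3 → f/7.1 → f/8 → f/9 → f/10 → f/11 → f/13.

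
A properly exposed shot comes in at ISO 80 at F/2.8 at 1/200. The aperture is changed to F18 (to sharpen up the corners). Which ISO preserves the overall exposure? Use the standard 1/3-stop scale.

ISO 3200

Aperture: f/2.8 → f/3.2 → f/3.5 → f/4 → f/4.5 → f/5 → f/5.6 → f/6.3 → f/7.1 → f/8 → f/9 → f/10 → f/11 → f/13 → f/14 → f/16 → f/18 — 5 1/3 stops smaller aperture (darker).
Need 5 1/3 stops brighter from the ISO: 80 → 100 → 125 → 160 → 200 → 250 → 320 → 400 → 500 → 640 → 800 → 1000 → 1250 → 1600 → 2000 → 2500 → 3200.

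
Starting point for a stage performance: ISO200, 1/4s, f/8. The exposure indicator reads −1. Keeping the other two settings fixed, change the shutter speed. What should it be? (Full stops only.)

1/2s

Underexposed by 1 stop → need 1 stop brighter.
Shutter speed: 1/4 → 1/2.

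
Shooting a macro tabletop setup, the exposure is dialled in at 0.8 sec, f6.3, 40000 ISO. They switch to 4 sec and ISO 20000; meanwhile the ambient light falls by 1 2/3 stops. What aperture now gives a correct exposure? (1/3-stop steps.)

Scene light: 1 2/3 stops darker.
Shutter speed: 0.8 → 1 → 1.3 → 1.6 → 2 → 2.5 → 3.2 → 4 — 2 1/3 stops longer (brighter).
ISO: 40000 → 32000 → 25600 → 20000 — 1 stop lower (darker).
Net so far: 1/3 stop darker. Aperture: f/6.3 → f/5.6.

f/5.6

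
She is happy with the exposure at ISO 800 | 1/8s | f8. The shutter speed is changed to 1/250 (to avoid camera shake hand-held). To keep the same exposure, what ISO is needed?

Shutter speed: 1/8 → 1/15 → 1/30 → 1/60 → 1/125 → 1/250 — 5 stops faster (darker).
Need 5 stops brighter from the ISO: 800 → 1600 → 3200 → 6400 → 12800 → 25600.

ISO 25600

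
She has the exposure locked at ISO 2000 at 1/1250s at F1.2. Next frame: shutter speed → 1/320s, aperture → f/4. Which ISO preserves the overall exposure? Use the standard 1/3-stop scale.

ISO 5000

Shutter speed: 1/1250 → 1/1000 → 1/800 → 1/640 → 1/500 → 1/400 → 1/320 — 2 stops longer (brighter).
Aperture: f/1.2 → f/1.4 → f/1.6 → f/1.8 → f/2 → f/2.2 → f/2.5 → f/2.8 → f/3.2 → f/3.5 → f/4 — 3 1/3 stops smaller aperture (darker).
Net change so far: 1 1/3 stops darker. Offset with the ISO: 2000 → 2500 → 3200 → 4000 → 5000.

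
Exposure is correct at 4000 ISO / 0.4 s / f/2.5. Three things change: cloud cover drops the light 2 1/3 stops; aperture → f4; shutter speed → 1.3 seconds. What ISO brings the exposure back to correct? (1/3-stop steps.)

Scene light: 2 1/3 stops darker.
Aperture: f/2.5 → f/2.8 → f/3.2 → f/3.5 → f/4 — 1 1/3 stops stopped down (darker).
Shutter speed: 0.4 → 0.5 → 0.6 → 0.8 → 1 → 1.3 — 1 2/3 stops longer (brighter).
Net so far: 2 stops darker. ISO: 4000 → 5000 → 6400 → 8000 → 10000 → 12800 → 16000.

ISO 16000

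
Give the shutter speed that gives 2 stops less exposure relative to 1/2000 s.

1/8000s

Shutter speed: 1/2000 → 1/4000 → 1/8000 — 2 stops faster (darker).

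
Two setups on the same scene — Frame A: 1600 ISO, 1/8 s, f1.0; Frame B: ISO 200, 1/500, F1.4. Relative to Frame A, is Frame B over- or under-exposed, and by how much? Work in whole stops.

Aperture: f/1.0 → f/1.4 — 1 stop smaller aperture (darker).
Shutter speed: 1/8 → 1/15 → 1/30 → 1/60 → 1/125 → 1/250 → 1/500 — 6 stops faster (darker).
ISO: 1600 → 800 → 400 → 200 — 3 stops dropped (darker).
Net: −1 −6 −3 = −10 stops.

10 stops darker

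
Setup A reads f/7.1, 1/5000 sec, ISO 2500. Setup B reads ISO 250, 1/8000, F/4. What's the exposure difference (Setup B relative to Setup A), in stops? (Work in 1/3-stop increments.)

Aperture: f/7.1 → f/6.3 → f/5.6 → f/5 → f/4.5 → f/4 — 1 2/3 stops wider (brighter).
Shutter speed: 1/5000 → 1/6400 → 1/8000 — 2/3 stop faster (darker).
ISO: 2500 → 2000 → 1600 → 1250 → 1000 → 800 → 640 → 500 → 400 → 320 → 250 — 3 1/3 stops dropped (darker).
Net: +1 2/3 −2/3 −3 1/3 = −2 1/3 stops.

2 1/3 stops darker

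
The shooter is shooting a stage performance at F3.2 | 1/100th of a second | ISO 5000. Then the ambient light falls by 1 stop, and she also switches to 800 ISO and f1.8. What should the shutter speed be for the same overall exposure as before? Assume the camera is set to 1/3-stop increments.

1/25s

Scene light: 1 stop darker.
ISO: 5000 → 4000 → 3200 → 2500 → 2000 → 1600 → 1250 → 1000 → 800 — 2 2/3 stops dropped (darker).
Aperture: f/3.2 → f/2.8 → f/2.5 → f/2.2 → f/2 → f/1.8 — 1 2/3 stops opened up (brighter).
Net so far: 2 stops darker. Shutter speed: 1/100 → 1/80 → 1/60 → 1/50 → 1/40 → 1/30 → 1/25.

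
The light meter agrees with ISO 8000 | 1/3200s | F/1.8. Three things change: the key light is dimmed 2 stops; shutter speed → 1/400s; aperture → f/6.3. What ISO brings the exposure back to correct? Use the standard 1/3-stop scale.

ISO 51200

Scene light: 2 stops darker.
Shutter speed: 1/3200 → 1/2500 → 1/2000 → 1/1600 → 1/1250 → 1/1000 → 1/800 → 1/640 → 1/500 → 1/400 — 3 stops longer (brighter).
Aperture: f/1.8 → f/2 → f/2.2 → f/2.5 → f/2.8 → f/3.2 → f/3.5 → f/4 → f/4.5 → f/5 → f/5.6 → f/6.3 — 3 2/3 stops stopped down (darker).
Net so far: 2 2/3 stops darker. ISO: 8000 → 10000 → 12800 → 16000 → 20000 → 25600 → 32000 → 40000 → 51200.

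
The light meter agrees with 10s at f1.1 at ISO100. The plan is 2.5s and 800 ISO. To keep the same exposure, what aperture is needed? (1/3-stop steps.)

f/1.6

Shutter speed: 10 → 8 → 6 → 5 → 4 → 3.2 → 2.5 — 2 stops shorter (darker).
ISO: 100 → 125 → 160 → 200 → 250 → 320 → 400 → 500 → 640 → 800 — 3 stops higher (brighter).
Net change so far: 1 stop brighter. Offset with the aperture: f/1.1 → f/1.2 → f/1.4 → f/1.6.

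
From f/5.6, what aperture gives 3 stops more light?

Aperture: f/5.6 → f/4 → f/2.8 → f/2 — 3 stops wider (brighter).

f/2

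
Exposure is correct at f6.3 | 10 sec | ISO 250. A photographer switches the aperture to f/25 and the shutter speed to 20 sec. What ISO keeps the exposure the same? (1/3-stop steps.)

ISO 2000

Aperture: f/6.3 → f/7.1 → f/8 → f/9 → f/10 → f/11 → f/13 → f/14 → f/16 → f/18 → f/20 → f/22 → f/25 — 4 stops stopped down (darker).
Shutter speed: 10 → 13 → 15 → 20 — 1 stop slower (brighter).
Net change so far: 3 stops darker. Offset with the ISO: 250 → 320 → 400 → 500 → 640 → 800 → 1000 → 1250 → 1600 → 2000.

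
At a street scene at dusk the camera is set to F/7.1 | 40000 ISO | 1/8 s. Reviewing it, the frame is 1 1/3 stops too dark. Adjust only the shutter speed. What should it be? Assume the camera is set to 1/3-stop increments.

Underexposed by 1 1/3 stops → need 1 1/3 stops brighter.
Shutter speed: 1/8 → 1/6 → 1/5 → 1/4 → 0.3.

0.3 s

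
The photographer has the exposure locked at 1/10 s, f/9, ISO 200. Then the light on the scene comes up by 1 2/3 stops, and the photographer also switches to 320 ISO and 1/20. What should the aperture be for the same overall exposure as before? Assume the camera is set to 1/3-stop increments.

f/14

Scene light: 1 2/3 stops brighter.
ISO: 200 → 250 → 320 — 2/3 stop raised (brighter).
Shutter speed: 1/10 → 1/13 → 1/15 → 1/20 — 1 stop shorter (darker).
Net so far: 1 1/3 stops brighter. Aperture: f/9 → f/10 → f/11 → f/13 → f/14.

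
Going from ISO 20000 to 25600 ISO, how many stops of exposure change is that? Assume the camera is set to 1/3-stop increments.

1/3 stop

20000 → 25600 — count the steps: 1 third-stops = 1/3 stop.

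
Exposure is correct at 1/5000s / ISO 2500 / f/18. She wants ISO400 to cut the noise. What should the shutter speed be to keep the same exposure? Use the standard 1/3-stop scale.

1/800s

ISO: 2500 → 2000 → 1600 → 1250 → 1000 → 800 → 640 → 500 → 400 — 2 2/3 stops dropped (darker).
Need 2 2/3 stops brighter from the shutter speed: 1/5000 → 1/4000 → 1/3200 → 1/2500 → 1/2000 → 1/1600 → 1/1250 → 1/1000 → 1/800.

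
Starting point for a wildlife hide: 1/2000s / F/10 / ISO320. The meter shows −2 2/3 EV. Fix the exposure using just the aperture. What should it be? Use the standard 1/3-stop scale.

Underexposed by 2 2/3 stops → need 2 2/3 stops brighter.
Aperture: f/10 → f/9 → f/8 → f/7.1 → f/6.3 → f/5.6 → f/5 → f/4.5 → f/4.

f/4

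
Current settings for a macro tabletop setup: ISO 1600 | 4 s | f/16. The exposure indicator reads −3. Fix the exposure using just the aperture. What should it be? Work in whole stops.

Underexposed by 3 stops → need 3 stops brighter.
Aperture: f/16 → f/11 → f/8 → f/5.6.

f/5.6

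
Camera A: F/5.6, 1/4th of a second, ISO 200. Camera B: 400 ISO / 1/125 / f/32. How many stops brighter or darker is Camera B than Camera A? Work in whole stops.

9 stops darker

Aperture: f/5.6 → f/8 → f/11 → f/16 → f/22 → f/32 — 5 stops smaller aperture (darker).
Shutter speed: 1/4 → 1/8 → 1/15 → 1/30 → 1/60 → 1/125 — 5 stops shorter (darker).
ISO: 200 → 400 — 1 stop raised (brighter).
Net: −5 −5 +1 = −9 stops.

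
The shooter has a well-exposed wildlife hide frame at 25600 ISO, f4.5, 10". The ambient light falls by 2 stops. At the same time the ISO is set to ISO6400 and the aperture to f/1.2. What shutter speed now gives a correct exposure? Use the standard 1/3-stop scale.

Scene light: 2 stops darker.
ISO: 25600 → 20000 → 16000 → 12800 → 10000 → 8000 → 6400 — 2 stops dropped (darker).
Aperture: f/4.5 → f/4 → f/3.5 → f/3.2 → f/2.8 → f/2.5 → f/2.2 → f/2 → f/1.8 → f/1.6 → f/1.4 → f/1.2 — 3 2/3 stops larger aperture (brighter).
Net so far: 1/3 stop darker. Shutter speed: 10 → 13.

13 s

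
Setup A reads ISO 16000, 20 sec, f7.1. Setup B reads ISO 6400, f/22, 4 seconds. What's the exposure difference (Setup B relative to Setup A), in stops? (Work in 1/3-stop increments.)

Aperture: f/7.1 → f/8 → f/9 → f/10 → f/11 → f/13 → f/14 → f/16 → f/18 → f/20 → f/22 — 3 1/3 stops narrower (darker).
Shutter speed: 20 → 15 → 13 → 10 → 8 → 6 → 5 → 4 — 2 1/3 stops faster (darker).
ISO: 16000 → 12800 → 10000 → 8000 → 6400 — 1 1/3 stops lower (darker).
Net: −3 1/3 −2 1/3 −1 1/3 = −7 stops.

7 stops darker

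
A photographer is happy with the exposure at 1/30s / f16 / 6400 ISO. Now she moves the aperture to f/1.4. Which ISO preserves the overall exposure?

Aperture: f/16 → f/11 → f/8 → f/5.6 → f/4 → f/2.8 → f/2 → f/1.4 — 7 stops wider (brighter).
Need 7 stops darker from the ISO: 6400 → 3200 → 1600 → 800 → 400 → 200 → 100 → 50.

ISO 50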